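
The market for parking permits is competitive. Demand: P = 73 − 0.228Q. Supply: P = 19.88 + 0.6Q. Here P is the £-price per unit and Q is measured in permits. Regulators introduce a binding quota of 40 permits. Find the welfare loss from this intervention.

£241.55

Competitive equilibrium: 73 − 0.228Q = 19.88 + 0.6Q → Q* = 64.1546, P* = 58.3728.
At Q = 40: demand price = 73 − 0.228·40 = 63.88; supply price = 19.88 + 0.6·40 = 43.88.
ΔQ = 64.1546 − 40 = 24.1546; wedge = 63.88 − 43.88 = 20.
DWL = ½ × 24.1546 × 20 = £241.55.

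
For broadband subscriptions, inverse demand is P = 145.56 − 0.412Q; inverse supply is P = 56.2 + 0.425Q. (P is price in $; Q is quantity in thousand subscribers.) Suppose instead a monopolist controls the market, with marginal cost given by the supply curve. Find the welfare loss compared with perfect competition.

Competitive equilibrium: 145.56 − 0.412Q = 56.2 + 0.425Q → Q* = 106.7622, P* = 101.574.
Marginal revenue: MR = 145.56 − 0.824Q. Set MR = MC: 145.56 − 0.824Q = 56.2 + 0.425Q → Q_m = 71.5452.
Price P_m = 145.56 − 0.412·71.5452 = 116.0834; MC(Q_m) = 56.2 + 0.425·71.5452 = 86.6067.
Competitive Q* = 106.7622, so ΔQ = 35.217; wedge = 116.0834 − 86.6067 = 29.4767.
Deadweight loss = ½ × 35.217 × 29.4767 = $519.04 thousand.

$519.04 thousand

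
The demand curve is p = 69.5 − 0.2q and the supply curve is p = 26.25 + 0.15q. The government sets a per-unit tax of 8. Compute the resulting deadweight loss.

Competitive equilibrium: 69.5 − 0.2q = 26.25 + 0.15q → q* = 123.5714, p* = 44.7857.
With the tax, the buyer price exceeds the seller price by 8: (69.5 − 0.2q) − (26.25 + 0.15q) = 8 → q' = 100.7143.
Δq = 123.5714 − 100.7143 = 22.8571; the wedge equals the tax, 8.
DWL = ½ × 22.8571 × 8 = 91.43.

91.43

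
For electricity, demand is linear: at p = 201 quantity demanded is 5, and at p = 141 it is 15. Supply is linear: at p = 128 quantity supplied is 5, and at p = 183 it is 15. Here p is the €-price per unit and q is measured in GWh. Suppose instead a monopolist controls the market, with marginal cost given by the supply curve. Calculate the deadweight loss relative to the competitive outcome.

€87.04

Demand slope = (141 − 201)/(15 − 5) = −6, so p = 231 − 6q.
Supply slope = (183 − 128)/(15 − 5) = 5.5, so p = 100.5 + 5.5q.
Competitive equilibrium: 231 − 6q = 100.5 + 5.5q → q* = 11.3478, p* = 162.913.
Marginal revenue: MR = 231 − 12q. Set MR = MC: 231 − 12q = 100.5 + 5.5q → q_m = 7.4571.
Price p_m = 231 − 6·7.4571 = 186.2574; MC(q_m) = 100.5 + 5.5·7.4571 = 141.5141.
Competitive q* = 11.3478, so Δq = 3.8907; wedge = 186.2574 − 141.5141 = 44.7433.
Deadweight loss = ½ × 3.8907 × 44.7433 = €87.04.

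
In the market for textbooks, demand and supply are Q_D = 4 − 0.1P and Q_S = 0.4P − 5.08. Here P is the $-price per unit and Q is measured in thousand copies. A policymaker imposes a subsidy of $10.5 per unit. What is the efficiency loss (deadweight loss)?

In inverse form: demand P = 40 − 10Q, supply P = 12.7 + 2.5Q.
Competitive equilibrium: 40 − 10Q = 12.7 + 2.5Q → Q* = 2.184, P* = 18.16.
The subsidy lowers effective supply by 10.5: P = 2.2 + 2.5Q.
New quantity: 40 − 10Q = 2.2 + 2.5Q → Q' = 3.024.
Overproduction ΔQ = 3.024 − 2.184 = 0.84; wedge = subsidy = 10.5.
DWL = ½ × 0.84 × 10.5 = $4.41 thousand.

$4.41 thousand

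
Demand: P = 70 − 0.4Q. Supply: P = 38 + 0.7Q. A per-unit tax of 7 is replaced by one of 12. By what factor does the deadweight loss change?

Competitive equilibrium: 70 − 0.4Q = 38 + 0.7Q → Q* = 29.0909, P* = 58.3636.
For a per-unit tax t: ΔQ = t/1.1, so DWL = ½·t·(t/1.1) = t²/2.2.
At t = 7: DWL = 22.273. At t = 12: DWL = 65.455.
Ratio = (12/7)² = 2.939.

2.939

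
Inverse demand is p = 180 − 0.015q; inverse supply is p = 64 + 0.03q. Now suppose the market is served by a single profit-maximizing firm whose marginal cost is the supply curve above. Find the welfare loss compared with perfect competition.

9344.44

Competitive equilibrium: 180 − 0.015q = 64 + 0.03q → q* = 2577.77778, p* = 141.33333.
Marginal revenue: MR = 180 − 0.03q. Set MR = MC: 180 − 0.03q = 64 + 0.03q → q_m = 1933.33333.
Price p_m = 180 − 0.015·1933.33333 = 151; MC(q_m) = 64 + 0.03·1933.33333 = 122.
Competitive q* = 2577.77778, so Δq = 644.44445; wedge = 151 − 122 = 29.
Deadweight loss = ½ × 644.44445 × 29 = 9344.44.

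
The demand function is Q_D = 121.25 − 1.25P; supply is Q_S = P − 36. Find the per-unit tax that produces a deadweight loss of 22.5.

9

In inverse form: demand P = 97 − 0.8Q, supply P = 36 + Q.
Competitive equilibrium: 97 − 0.8Q = 36 + Q → Q* = 33.8889, P* = 69.8889.
A tax t gives ΔQ = t/1.8 and wedge t, so DWL = t²/3.6.
t²/3.6 = 22.5 → t² = 81 → t = 9.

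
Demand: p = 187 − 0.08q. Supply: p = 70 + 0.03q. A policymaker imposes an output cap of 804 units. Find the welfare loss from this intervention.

Competitive equilibrium: 187 − 0.08q = 70 + 0.03q → q* = 1063.6364, p* = 101.9091.
At q = 804: demand price = 187 − 0.08·804 = 122.68; supply price = 70 + 0.03·804 = 94.12.
Δq = 1063.6364 − 804 = 259.6364; wedge = 122.68 − 94.12 = 28.56.
DWL = ½ × 259.6364 × 28.56 = 3707.61.

3707.61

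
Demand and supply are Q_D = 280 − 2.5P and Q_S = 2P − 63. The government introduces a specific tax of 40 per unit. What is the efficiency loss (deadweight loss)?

In inverse form: demand P = 112 − 0.4Q, supply P = 31.5 + 0.5Q.
Competitive equilibrium: 112 − 0.4Q = 31.5 + 0.5Q → Q* = 89.4444, P* = 76.2222.
With the tax, the buyer price exceeds the seller price by 40: (112 − 0.4Q) − (31.5 + 0.5Q) = 40 → Q' = 45.
ΔQ = 89.4444 − 45 = 44.4444; the wedge equals the tax, 40.
Welfare loss = ½ × 44.4444 × 40 = 888.89.

888.89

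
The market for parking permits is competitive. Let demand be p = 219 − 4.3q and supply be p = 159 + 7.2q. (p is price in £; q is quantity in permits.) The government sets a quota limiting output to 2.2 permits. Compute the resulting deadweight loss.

£52.35

Competitive equilibrium: 219 − 4.3q = 159 + 7.2q → q* = 5.2174, p* = 196.5652.
At q = 2.2: demand price = 219 − 4.3·2.2 = 209.54; supply price = 159 + 7.2·2.2 = 174.84.
Δq = 5.2174 − 2.2 = 3.0174; wedge = 209.54 − 174.84 = 34.7.
The triangle = ½ × 3.0174 × 34.7 = £52.35.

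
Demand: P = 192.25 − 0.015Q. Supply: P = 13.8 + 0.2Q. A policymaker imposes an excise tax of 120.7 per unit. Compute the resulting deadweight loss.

33880.21

Competitive equilibrium: 192.25 − 0.015Q = 13.8 + 0.2Q → Q* = 830, P* = 179.8.
With the tax, the buyer price exceeds the seller price by 120.7: (192.25 − 0.015Q) − (13.8 + 0.2Q) = 120.7 → Q' = 268.6047.
ΔQ = 830 − 268.6047 = 561.3953; the wedge equals the tax, 120.7.
DWL = ½ × 561.3953 × 120.7 = 33880.21.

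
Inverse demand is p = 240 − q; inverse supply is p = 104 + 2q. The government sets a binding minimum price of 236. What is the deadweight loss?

Competitive equilibrium: 240 − q = 104 + 2q → q* = 45.33333, p* = 194.66667.
At the floor p = 236, quantity demanded = (240 − 236)/1 = 4.
Sellers' marginal cost at q' = 4: 104 + 2·4 = 112.
Δq = 45.33333 − 4 = 41.33333; wedge = 236 − 112 = 124.
DWL = ½ × 41.33333 × 124 = 2562.67.

2562.67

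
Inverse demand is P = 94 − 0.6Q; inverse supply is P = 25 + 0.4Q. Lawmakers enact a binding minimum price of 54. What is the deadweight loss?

Competitive equilibrium: 94 − 0.6Q = 25 + 0.4Q → Q* = 69, P* = 52.6.
At the floor P = 54, quantity demanded = (94 − 54)/0.6 = 66.6667.
Sellers' marginal cost at Q' = 66.6667: 25 + 0.4·66.6667 = 51.6667.
ΔQ = 69 − 66.6667 = 2.3333; wedge = 54 − 51.6667 = 2.3333.
Welfare loss = ½ × 2.3333 × 2.3333 = 2.72.

2.72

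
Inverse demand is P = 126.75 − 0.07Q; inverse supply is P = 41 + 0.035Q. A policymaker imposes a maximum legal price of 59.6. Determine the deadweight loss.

4271.44

Competitive equilibrium: 126.75 − 0.07Q = 41 + 0.035Q → Q* = 816.6667, P* = 69.5833.
At the ceiling P = 59.6, quantity supplied = (59.6 − 41)/0.035 = 531.4286.
Willingness to pay at Q' = 531.4286: 126.75 − 0.07·531.4286 = 89.55.
ΔQ = 816.6667 − 531.4286 = 285.2381; wedge = 89.55 − 59.6 = 29.95.
Welfare loss = ½ × 285.2381 × 29.95 = 4271.44.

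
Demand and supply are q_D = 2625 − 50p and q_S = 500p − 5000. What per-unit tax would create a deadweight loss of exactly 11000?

In inverse form: demand p = 52.5 − 0.02q, supply p = 10 + 0.002q.
Competitive equilibrium: 52.5 − 0.02q = 10 + 0.002q → q* = 1931.8182, p* = 13.8636.
A tax t gives Δq = t/0.022 and wedge t, so DWL = t²/0.044.
t²/0.044 = 11000 → t² = 484 → t = 22.

22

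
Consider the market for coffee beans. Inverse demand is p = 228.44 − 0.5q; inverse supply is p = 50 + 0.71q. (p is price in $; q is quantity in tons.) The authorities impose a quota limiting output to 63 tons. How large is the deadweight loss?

Competitive equilibrium: 228.44 − 0.5q = 50 + 0.71q → q* = 147.47107, p* = 154.70446.
At q = 63: demand price = 228.44 − 0.5·63 = 196.94; supply price = 50 + 0.71·63 = 94.73.
Δq = 147.47107 − 63 = 84.47107; wedge = 196.94 − 94.73 = 102.21.
Deadweight loss = ½ × 84.47107 × 102.21 = $4316.89.

$4316.89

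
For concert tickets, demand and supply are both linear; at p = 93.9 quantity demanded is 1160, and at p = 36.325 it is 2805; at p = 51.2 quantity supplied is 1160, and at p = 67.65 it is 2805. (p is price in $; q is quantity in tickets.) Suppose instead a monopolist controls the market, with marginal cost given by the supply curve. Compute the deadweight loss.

$19153.41

Demand slope = (36.325 − 93.9)/(2805 − 1160) = −0.035, so p = 134.5 − 0.035q.
Supply slope = (67.65 − 51.2)/(2805 − 1160) = 0.01, so p = 39.6 + 0.01q.
Competitive equilibrium: 134.5 − 0.035q = 39.6 + 0.01q → q* = 2108.88889, p* = 60.68889.
Marginal revenue: MR = 134.5 − 0.07q. Set MR = MC: 134.5 − 0.07q = 39.6 + 0.01q → q_m = 1186.25.
Price p_m = 134.5 − 0.035·1186.25 = 92.98125; MC(q_m) = 39.6 + 0.01·1186.25 = 51.4625.
Competitive q* = 2108.88889, so Δq = 922.63889; wedge = 92.98125 − 51.4625 = 41.51875.
The triangle = ½ × 922.63889 × 41.51875 = $19153.41.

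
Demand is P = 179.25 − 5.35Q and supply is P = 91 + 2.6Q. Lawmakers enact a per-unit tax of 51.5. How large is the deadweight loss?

Competitive equilibrium: 179.25 − 5.35Q = 91 + 2.6Q → Q* = 11.1006, P* = 119.8616.
With the tax, the buyer price exceeds the seller price by 51.5: (179.25 − 5.35Q) − (91 + 2.6Q) = 51.5 → Q' = 4.6226.
ΔQ = 11.1006 − 4.6226 = 6.478; the wedge equals the tax, 51.5.
Welfare loss = ½ × 6.478 × 51.5 = 166.81.

166.81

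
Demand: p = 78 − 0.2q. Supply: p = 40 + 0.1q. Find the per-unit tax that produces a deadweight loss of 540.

Competitive equilibrium: 78 − 0.2q = 40 + 0.1q → q* = 126.6667, p* = 52.6667.
A tax t gives Δq = t/0.3 and wedge t, so DWL = t²/0.6.
t²/0.6 = 540 → t² = 324 → t = 18.

18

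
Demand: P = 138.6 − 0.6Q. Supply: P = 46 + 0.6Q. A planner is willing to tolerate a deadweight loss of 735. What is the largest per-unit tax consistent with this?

42

Competitive equilibrium: 138.6 − 0.6Q = 46 + 0.6Q → Q* = 77.1667, P* = 92.3.
A tax t gives ΔQ = t/1.2 and wedge t, so DWL = t²/2.4.
t²/2.4 = 735 → t² = 1764 → t = 42.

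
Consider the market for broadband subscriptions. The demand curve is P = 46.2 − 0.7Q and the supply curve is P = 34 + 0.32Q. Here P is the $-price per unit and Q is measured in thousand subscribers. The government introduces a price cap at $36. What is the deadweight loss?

$16.63 thousand

Competitive equilibrium: 46.2 − 0.7Q = 34 + 0.32Q → Q* = 11.9608, P* = 37.8275.
At the ceiling P = 36, quantity supplied = (36 − 34)/0.32 = 6.25.
Willingness to pay at Q' = 6.25: 46.2 − 0.7·6.25 = 41.825.
ΔQ = 11.9608 − 6.25 = 5.7108; wedge = 41.825 − 36 = 5.825.
Deadweight loss = ½ × 5.7108 × 5.825 = $16.63 thousand.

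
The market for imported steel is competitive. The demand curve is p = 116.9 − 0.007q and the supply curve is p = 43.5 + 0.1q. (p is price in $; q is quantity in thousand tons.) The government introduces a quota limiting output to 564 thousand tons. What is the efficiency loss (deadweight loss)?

Competitive equilibrium: 116.9 − 0.007q = 43.5 + 0.1q → q* = 685.9813, p* = 112.0981.
At q = 564: demand price = 116.9 − 0.007·564 = 112.952; supply price = 43.5 + 0.1·564 = 99.9.
Δq = 685.9813 − 564 = 121.9813; wedge = 112.952 − 99.9 = 13.052.
DWL = ½ × 121.9813 × 13.052 = $796.05 thousand.

$796.05 thousand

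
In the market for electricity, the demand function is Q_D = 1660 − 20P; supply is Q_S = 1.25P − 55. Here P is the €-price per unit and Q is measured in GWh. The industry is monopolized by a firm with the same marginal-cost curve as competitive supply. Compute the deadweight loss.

€2.76

In inverse form: demand P = 83 − 0.05Q, supply P = 44 + 0.8Q.
Competitive equilibrium: 83 − 0.05Q = 44 + 0.8Q → Q* = 45.8824, P* = 80.7059.
Marginal revenue: MR = 83 − 0.1Q. Set MR = MC: 83 − 0.1Q = 44 + 0.8Q → Q_m = 43.3333.
Price P_m = 83 − 0.05·43.3333 = 80.8333; MC(Q_m) = 44 + 0.8·43.3333 = 78.6666.
Competitive Q* = 45.8824, so ΔQ = 2.5491; wedge = 80.8333 − 78.6666 = 2.1667.
Deadweight loss = ½ × 2.5491 × 2.1667 = €2.76.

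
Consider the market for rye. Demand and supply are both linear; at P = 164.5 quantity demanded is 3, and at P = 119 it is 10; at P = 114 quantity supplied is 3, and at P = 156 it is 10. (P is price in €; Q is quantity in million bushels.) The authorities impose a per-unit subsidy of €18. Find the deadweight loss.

Demand slope = (119 − 164.5)/(10 − 3) = −6.5, so P = 184 − 6.5Q.
Supply slope = (156 − 114)/(10 − 3) = 6, so P = 96 + 6Q.
Competitive equilibrium: 184 − 6.5Q = 96 + 6Q → Q* = 7.04, P* = 138.24.
The subsidy lowers effective supply by 18: P = 78 + 6Q.
New quantity: 184 − 6.5Q = 78 + 6Q → Q' = 8.48.
Overproduction ΔQ = 8.48 − 7.04 = 1.44; wedge = subsidy = 18.
DWL = ½ × 1.44 × 18 = €12.96 million.

€12.96 million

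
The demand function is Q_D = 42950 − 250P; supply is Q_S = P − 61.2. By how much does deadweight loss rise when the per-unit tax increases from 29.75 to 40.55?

In inverse form: demand P = 171.8 − 0.004Q, supply P = 61.2 + Q.
Competitive equilibrium: 171.8 − 0.004Q = 61.2 + Q → Q* = 110.1594, P* = 171.3594.
For a per-unit tax t: ΔQ = t/1.004, so DWL = ½·t·(t/1.004) = t²/2.008.
At t = 29.75: DWL = 440.768. At t = 40.55: DWL = 818.876.
Increase = 818.876 − 440.768 = 378.11.

378.11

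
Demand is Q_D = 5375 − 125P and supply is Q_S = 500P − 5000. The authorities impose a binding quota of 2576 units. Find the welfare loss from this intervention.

2620.88

In inverse form: demand P = 43 − 0.008Q, supply P = 10 + 0.002Q.
Competitive equilibrium: 43 − 0.008Q = 10 + 0.002Q → Q* = 3300, P* = 16.6.
At Q = 2576: demand price = 43 − 0.008·2576 = 22.392; supply price = 10 + 0.002·2576 = 15.152.
ΔQ = 3300 − 2576 = 724; wedge = 22.392 − 15.152 = 7.24.
Deadweight loss = ½ × 724 × 7.24 = 2620.88.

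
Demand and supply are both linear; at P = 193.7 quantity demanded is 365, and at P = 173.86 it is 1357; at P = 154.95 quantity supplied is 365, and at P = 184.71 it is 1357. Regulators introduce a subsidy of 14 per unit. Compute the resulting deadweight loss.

1960

Demand slope = (173.86 − 193.7)/(1357 − 365) = −0.02, so P = 201 − 0.02Q.
Supply slope = (184.71 − 154.95)/(1357 − 365) = 0.03, so P = 144 + 0.03Q.
Competitive equilibrium: 201 − 0.02Q = 144 + 0.03Q → Q* = 1140, P* = 178.2.
The subsidy lowers effective supply by 14: P = 130 + 0.03Q.
New quantity: 201 − 0.02Q = 130 + 0.03Q → Q' = 1420.
Overproduction ΔQ = 1420 − 1140 = 280; wedge = subsidy = 14.
The triangle = ½ × 280 × 14 = 1960.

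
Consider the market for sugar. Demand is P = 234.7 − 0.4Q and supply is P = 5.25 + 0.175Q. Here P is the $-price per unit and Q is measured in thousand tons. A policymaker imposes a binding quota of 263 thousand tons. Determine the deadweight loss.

Competitive equilibrium: 234.7 − 0.4Q = 5.25 + 0.175Q → Q* = 399.0435, P* = 75.0826.
At Q = 263: demand price = 234.7 − 0.4·263 = 129.5; supply price = 5.25 + 0.175·263 = 51.275.
ΔQ = 399.0435 − 263 = 136.0435; wedge = 129.5 − 51.275 = 78.225.
Welfare loss = ½ × 136.0435 × 78.225 = $5321 thousand.

$5321 thousand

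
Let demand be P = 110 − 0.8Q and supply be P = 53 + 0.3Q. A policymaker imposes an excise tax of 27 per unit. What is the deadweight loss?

Competitive equilibrium: 110 − 0.8Q = 53 + 0.3Q → Q* = 51.8182, P* = 68.5455.
With the tax, the buyer price exceeds the seller price by 27: (110 − 0.8Q) − (53 + 0.3Q) = 27 → Q' = 27.2727.
ΔQ = 51.8182 − 27.2727 = 24.5455; the wedge equals the tax, 27.
DWL = ½ × 24.5455 × 27 = 331.36.

331.36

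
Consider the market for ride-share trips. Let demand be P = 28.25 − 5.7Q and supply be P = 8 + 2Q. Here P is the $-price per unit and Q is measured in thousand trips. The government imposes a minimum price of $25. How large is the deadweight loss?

$16.33 thousand

Competitive equilibrium: 28.25 − 5.7Q = 8 + 2Q → Q* = 2.6299, P* = 13.2597.
At the floor P = 25, quantity demanded = (28.25 − 25)/5.7 = 0.5702.
Sellers' marginal cost at Q' = 0.5702: 8 + 2·0.5702 = 9.1404.
ΔQ = 2.6299 − 0.5702 = 2.0597; wedge = 25 − 9.1404 = 15.8596.
The triangle = ½ × 2.0597 × 15.8596 = $16.33 thousand.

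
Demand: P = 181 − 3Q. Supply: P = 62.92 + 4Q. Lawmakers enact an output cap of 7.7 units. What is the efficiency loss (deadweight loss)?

294.22

Competitive equilibrium: 181 − 3Q = 62.92 + 4Q → Q* = 16.8686, P* = 130.3943.
At Q = 7.7: demand price = 181 − 3·7.7 = 157.9; supply price = 62.92 + 4·7.7 = 93.72.
ΔQ = 16.8686 − 7.7 = 9.1686; wedge = 157.9 − 93.72 = 64.18.
Welfare loss = ½ × 9.1686 × 64.18 = 294.22.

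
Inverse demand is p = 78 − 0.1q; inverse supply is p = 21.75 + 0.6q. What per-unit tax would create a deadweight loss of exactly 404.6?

Competitive equilibrium: 78 − 0.1q = 21.75 + 0.6q → q* = 80.3571, p* = 69.9643.
A tax t gives Δq = t/0.7 and wedge t, so DWL = t²/1.4.
t²/1.4 = 404.6 → t² = 566.44 → t = 23.8.

23.8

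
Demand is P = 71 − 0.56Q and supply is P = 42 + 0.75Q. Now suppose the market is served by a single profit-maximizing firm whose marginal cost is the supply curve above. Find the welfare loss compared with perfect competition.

28.79

Competitive equilibrium: 71 − 0.56Q = 42 + 0.75Q → Q* = 22.1374, P* = 58.6031.
Marginal revenue: MR = 71 − 1.12Q. Set MR = MC: 71 − 1.12Q = 42 + 0.75Q → Q_m = 15.508.
Price P_m = 71 − 0.56·15.508 = 62.3155; MC(Q_m) = 42 + 0.75·15.508 = 53.631.
Competitive Q* = 22.1374, so ΔQ = 6.6294; wedge = 62.3155 − 53.631 = 8.6845.
The triangle = ½ × 6.6294 × 8.6845 = 28.79.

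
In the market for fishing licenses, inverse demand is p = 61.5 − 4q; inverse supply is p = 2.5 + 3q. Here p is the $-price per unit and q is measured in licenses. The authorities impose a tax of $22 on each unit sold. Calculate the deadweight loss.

$34.57

Competitive equilibrium: 61.5 − 4q = 2.5 + 3q → q* = 8.4286, p* = 27.7857.
With the tax, the buyer price exceeds the seller price by 22: (61.5 − 4q) − (2.5 + 3q) = 22 → q' = 5.2857.
Δq = 8.4286 − 5.2857 = 3.1429; the wedge equals the tax, 22.
The triangle = ½ × 3.1429 × 22 = $34.57.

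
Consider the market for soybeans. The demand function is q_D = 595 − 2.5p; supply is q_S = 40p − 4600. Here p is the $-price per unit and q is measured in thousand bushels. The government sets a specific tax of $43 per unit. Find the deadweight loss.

$2175.29 thousand

In inverse form: demand p = 238 − 0.4q, supply p = 115 + 0.025q.
Competitive equilibrium: 238 − 0.4q = 115 + 0.025q → q* = 289.4118, p* = 122.2353.
With the tax, the buyer price exceeds the seller price by 43: (238 − 0.4q) − (115 + 0.025q) = 43 → q' = 188.2353.
Δq = 289.4118 − 188.2353 = 101.1765; the wedge equals the tax, 43.
DWL = ½ × 101.1765 × 43 = $2175.29 thousand.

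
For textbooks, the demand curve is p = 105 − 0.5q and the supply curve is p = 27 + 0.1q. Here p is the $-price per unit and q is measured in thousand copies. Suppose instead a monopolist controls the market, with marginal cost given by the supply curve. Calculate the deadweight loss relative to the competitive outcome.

Competitive equilibrium: 105 − 0.5q = 27 + 0.1q → q* = 130, p* = 40.
Marginal revenue: MR = 105 − q. Set MR = MC: 105 − q = 27 + 0.1q → q_m = 70.9091.
Price p_m = 105 − 0.5·70.9091 = 69.5455; MC(q_m) = 27 + 0.1·70.9091 = 34.0909.
Competitive q* = 130, so Δq = 59.0909; wedge = 69.5455 − 34.0909 = 35.4546.
The triangle = ½ × 59.0909 × 35.4546 = $1047.52 thousand.

$1047.52 thousand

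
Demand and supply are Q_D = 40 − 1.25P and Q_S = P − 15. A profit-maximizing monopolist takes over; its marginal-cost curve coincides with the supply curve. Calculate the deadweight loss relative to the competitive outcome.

7.60

In inverse form: demand P = 32 − 0.8Q, supply P = 15 + Q.
Competitive equilibrium: 32 − 0.8Q = 15 + Q → Q* = 9.4444, P* = 24.4444.
Marginal revenue: MR = 32 − 1.6Q. Set MR = MC: 32 − 1.6Q = 15 + Q → Q_m = 6.5385.
Price P_m = 32 − 0.8·6.5385 = 26.7692; MC(Q_m) = 15 + 1·6.5385 = 21.5385.
Competitive Q* = 9.4444, so ΔQ = 2.9059; wedge = 26.7692 − 21.5385 = 5.2307.
Welfare loss = ½ × 2.9059 × 5.2307 = 7.60.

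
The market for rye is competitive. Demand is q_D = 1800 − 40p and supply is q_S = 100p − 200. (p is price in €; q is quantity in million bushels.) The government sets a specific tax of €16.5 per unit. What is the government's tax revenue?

In inverse form: demand p = 45 − 0.025q, supply p = 2 + 0.01q.
Competitive equilibrium: 45 − 0.025q = 2 + 0.01q → q* = 1228.5714, p* = 14.2857.
With the tax, the buyer price exceeds the seller price by 16.5: (45 − 0.025q) − (2 + 0.01q) = 16.5 → q' = 757.1429.
Tax revenue = 16.5 × 757.1429 = €12492.86 million.

€12492.86 million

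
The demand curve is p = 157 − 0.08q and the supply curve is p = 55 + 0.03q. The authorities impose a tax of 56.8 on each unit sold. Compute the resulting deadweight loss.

14664.73

Competitive equilibrium: 157 − 0.08q = 55 + 0.03q → q* = 927.2727, p* = 82.8182.
With the tax, the buyer price exceeds the seller price by 56.8: (157 − 0.08q) − (55 + 0.03q) = 56.8 → q' = 410.9091.
Δq = 927.2727 − 410.9091 = 516.3636; the wedge equals the tax, 56.8.
The triangle = ½ × 516.3636 × 56.8 = 14664.73.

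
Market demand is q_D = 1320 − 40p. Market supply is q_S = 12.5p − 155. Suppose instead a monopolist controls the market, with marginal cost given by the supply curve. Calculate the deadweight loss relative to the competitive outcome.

74.73

In inverse form: demand p = 33 − 0.025q, supply p = 12.4 + 0.08q.
Competitive equilibrium: 33 − 0.025q = 12.4 + 0.08q → q* = 196.1905, p* = 28.0952.
Marginal revenue: MR = 33 − 0.05q. Set MR = MC: 33 − 0.05q = 12.4 + 0.08q → q_m = 158.4615.
Price p_m = 33 − 0.025·158.4615 = 29.0385; MC(q_m) = 12.4 + 0.08·158.4615 = 25.0769.
Competitive q* = 196.1905, so Δq = 37.729; wedge = 29.0385 − 25.0769 = 3.9616.
DWL = ½ × 37.729 × 3.9616 = 74.73.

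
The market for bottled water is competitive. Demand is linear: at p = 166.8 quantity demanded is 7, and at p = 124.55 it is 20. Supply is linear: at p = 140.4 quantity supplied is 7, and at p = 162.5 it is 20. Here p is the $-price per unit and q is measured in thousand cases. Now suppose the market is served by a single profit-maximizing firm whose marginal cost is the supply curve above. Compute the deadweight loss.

Demand slope = (124.55 − 166.8)/(20 − 7) = −3.25, so p = 189.55 − 3.25q.
Supply slope = (162.5 − 140.4)/(20 − 7) = 1.7, so p = 128.5 + 1.7q.
Competitive equilibrium: 189.55 − 3.25q = 128.5 + 1.7q → q* = 12.3333, p* = 149.4667.
Marginal revenue: MR = 189.55 − 6.5q. Set MR = MC: 189.55 − 6.5q = 128.5 + 1.7q → q_m = 7.4451.
Price p_m = 189.55 − 3.25·7.4451 = 165.3534; MC(q_m) = 128.5 + 1.7·7.4451 = 141.1567.
Competitive q* = 12.3333, so Δq = 4.8882; wedge = 165.3534 − 141.1567 = 24.1967.
Deadweight loss = ½ × 4.8882 × 24.1967 = $59.14 thousand.

$59.14 thousand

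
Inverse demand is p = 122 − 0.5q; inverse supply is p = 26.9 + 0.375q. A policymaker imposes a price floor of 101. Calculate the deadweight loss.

1945.56

Competitive equilibrium: 122 − 0.5q = 26.9 + 0.375q → q* = 108.6857, p* = 67.6571.
At the floor p = 101, quantity demanded = (122 − 101)/0.5 = 42.
Sellers' marginal cost at q' = 42: 26.9 + 0.375·42 = 42.65.
Δq = 108.6857 − 42 = 66.6857; wedge = 101 − 42.65 = 58.35.
Deadweight loss = ½ × 66.6857 × 58.35 = 1945.56.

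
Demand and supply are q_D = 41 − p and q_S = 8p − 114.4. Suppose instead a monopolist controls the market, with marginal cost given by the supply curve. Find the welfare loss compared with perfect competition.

70.17

In inverse form: demand p = 41 − q, supply p = 14.3 + 0.125q.
Competitive equilibrium: 41 − q = 14.3 + 0.125q → q* = 23.7333, p* = 17.2667.
Marginal revenue: MR = 41 − 2q. Set MR = MC: 41 − 2q = 14.3 + 0.125q → q_m = 12.5647.
Price p_m = 41 − 1·12.5647 = 28.4353; MC(q_m) = 14.3 + 0.125·12.5647 = 15.8706.
Competitive q* = 23.7333, so Δq = 11.1686; wedge = 28.4353 − 15.8706 = 12.5647.
DWL = ½ × 11.1686 × 12.5647 = 70.17.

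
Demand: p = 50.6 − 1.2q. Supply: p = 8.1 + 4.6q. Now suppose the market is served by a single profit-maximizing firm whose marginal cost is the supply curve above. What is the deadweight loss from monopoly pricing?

4.58

Competitive equilibrium: 50.6 − 1.2q = 8.1 + 4.6q → q* = 7.3276, p* = 41.8069.
Marginal revenue: MR = 50.6 − 2.4q. Set MR = MC: 50.6 − 2.4q = 8.1 + 4.6q → q_m = 6.0714.
Price p_m = 50.6 − 1.2·6.0714 = 43.3143; MC(q_m) = 8.1 + 4.6·6.0714 = 36.0284.
Competitive q* = 7.3276, so Δq = 1.2562; wedge = 43.3143 − 36.0284 = 7.2859.
Welfare loss = ½ × 1.2562 × 7.2859 = 4.58.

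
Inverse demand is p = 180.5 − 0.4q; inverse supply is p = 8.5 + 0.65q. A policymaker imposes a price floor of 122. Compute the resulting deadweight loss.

161.88

Competitive equilibrium: 180.5 − 0.4q = 8.5 + 0.65q → q* = 163.8095, p* = 114.9762.
At the floor p = 122, quantity demanded = (180.5 − 122)/0.4 = 146.25.
Sellers' marginal cost at q' = 146.25: 8.5 + 0.65·146.25 = 103.5625.
Δq = 163.8095 − 146.25 = 17.5595; wedge = 122 − 103.5625 = 18.4375.
Welfare loss = ½ × 17.5595 × 18.4375 = 161.88.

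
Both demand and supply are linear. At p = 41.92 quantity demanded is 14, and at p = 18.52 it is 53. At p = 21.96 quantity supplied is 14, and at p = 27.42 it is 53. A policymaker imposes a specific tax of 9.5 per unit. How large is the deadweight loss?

Demand slope = (18.52 − 41.92)/(53 − 14) = −0.6, so p = 50.32 − 0.6q.
Supply slope = (27.42 − 21.96)/(53 − 14) = 0.14, so p = 20 + 0.14q.
Competitive equilibrium: 50.32 − 0.6q = 20 + 0.14q → q* = 40.973, p* = 25.7362.
With the tax, the buyer price exceeds the seller price by 9.5: (50.32 − 0.6q) − (20 + 0.14q) = 9.5 → q' = 28.1351.
Δq = 40.973 − 28.1351 = 12.8379; the wedge equals the tax, 9.5.
DWL = ½ × 12.8379 × 9.5 = 60.98.

60.98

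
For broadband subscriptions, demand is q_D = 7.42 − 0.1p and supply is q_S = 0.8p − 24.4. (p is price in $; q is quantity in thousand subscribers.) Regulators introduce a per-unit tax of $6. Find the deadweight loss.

$1.60 thousand

In inverse form: demand p = 74.2 − 10q, supply p = 30.5 + 1.25q.
Competitive equilibrium: 74.2 − 10q = 30.5 + 1.25q → q* = 3.8844, p* = 35.3556.
With the tax, the buyer price exceeds the seller price by 6: (74.2 − 10q) − (30.5 + 1.25q) = 6 → q' = 3.3511.
Δq = 3.8844 − 3.3511 = 0.5333; the wedge equals the tax, 6.
Welfare loss = ½ × 0.5333 × 6 = $1.60 thousand.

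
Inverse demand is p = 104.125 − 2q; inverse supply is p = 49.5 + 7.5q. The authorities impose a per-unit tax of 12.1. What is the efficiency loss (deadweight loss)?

7.71

Competitive equilibrium: 104.125 − 2q = 49.5 + 7.5q → q* = 5.75, p* = 92.625.
With the tax, the buyer price exceeds the seller price by 12.1: (104.125 − 2q) − (49.5 + 7.5q) = 12.1 → q' = 4.4763.
Δq = 5.75 − 4.4763 = 1.2737; the wedge equals the tax, 12.1.
Welfare loss = ½ × 1.2737 × 12.1 = 7.71.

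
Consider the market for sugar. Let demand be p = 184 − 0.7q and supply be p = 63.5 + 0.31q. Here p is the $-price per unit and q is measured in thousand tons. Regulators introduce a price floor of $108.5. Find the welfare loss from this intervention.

$66.20 thousand

Competitive equilibrium: 184 − 0.7q = 63.5 + 0.31q → q* = 119.3069, p* = 100.4851.
At the floor p = 108.5, quantity demanded = (184 − 108.5)/0.7 = 107.8571.
Sellers' marginal cost at q' = 107.8571: 63.5 + 0.31·107.8571 = 96.9357.
Δq = 119.3069 − 107.8571 = 11.4498; wedge = 108.5 − 96.9357 = 11.5643.
The triangle = ½ × 11.4498 × 11.5643 = $66.20 thousand.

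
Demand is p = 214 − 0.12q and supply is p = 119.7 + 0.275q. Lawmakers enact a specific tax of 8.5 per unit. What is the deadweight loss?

Competitive equilibrium: 214 − 0.12q = 119.7 + 0.275q → q* = 238.7342, p* = 185.3519.
With the tax, the buyer price exceeds the seller price by 8.5: (214 − 0.12q) − (119.7 + 0.275q) = 8.5 → q' = 217.2152.
Δq = 238.7342 − 217.2152 = 21.519; the wedge equals the tax, 8.5.
The triangle = ½ × 21.519 × 8.5 = 91.46.

91.46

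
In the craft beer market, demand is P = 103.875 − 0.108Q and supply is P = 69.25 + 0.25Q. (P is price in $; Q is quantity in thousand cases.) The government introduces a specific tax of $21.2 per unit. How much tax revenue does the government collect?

Competitive equilibrium: 103.875 − 0.108Q = 69.25 + 0.25Q → Q* = 96.7179, P* = 93.4295.
With the tax, the buyer price exceeds the seller price by 21.2: (103.875 − 0.108Q) − (69.25 + 0.25Q) = 21.2 → Q' = 37.5.
Tax revenue = 21.2 × 37.5 = $795 thousand.

$795 thousand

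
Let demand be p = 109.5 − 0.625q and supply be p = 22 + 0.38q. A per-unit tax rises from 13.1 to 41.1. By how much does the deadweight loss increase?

Competitive equilibrium: 109.5 − 0.625q = 22 + 0.38q → q* = 87.0647, p* = 55.0846.
For a per-unit tax t: Δq = t/1.005, so DWL = ½·t·(t/1.005) = t²/2.01.
At t = 13.1: DWL = 85.3781. At t = 41.1: DWL = 840.403.
Increase = 840.403 − 85.3781 = 755.02.

755.02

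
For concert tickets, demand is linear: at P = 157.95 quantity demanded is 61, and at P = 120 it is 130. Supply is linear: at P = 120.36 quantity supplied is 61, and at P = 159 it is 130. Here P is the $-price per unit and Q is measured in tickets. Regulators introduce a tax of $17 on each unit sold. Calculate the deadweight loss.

Demand slope = (120 − 157.95)/(130 − 61) = −0.55, so P = 191.5 − 0.55Q.
Supply slope = (159 − 120.36)/(130 − 61) = 0.56, so P = 86.2 + 0.56Q.
Competitive equilibrium: 191.5 − 0.55Q = 86.2 + 0.56Q → Q* = 94.8649, P* = 139.3243.
With the tax, the buyer price exceeds the seller price by 17: (191.5 − 0.55Q) − (86.2 + 0.56Q) = 17 → Q' = 79.5495.
ΔQ = 94.8649 − 79.5495 = 15.3154; the wedge equals the tax, 17.
DWL = ½ × 15.3154 × 17 = $130.18.

$130.18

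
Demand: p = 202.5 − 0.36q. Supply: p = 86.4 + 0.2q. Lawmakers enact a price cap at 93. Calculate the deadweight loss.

Competitive equilibrium: 202.5 − 0.36q = 86.4 + 0.2q → q* = 207.3214, p* = 127.8643.
At the ceiling p = 93, quantity supplied = (93 − 86.4)/0.2 = 33.
Willingness to pay at q' = 33: 202.5 − 0.36·33 = 190.62.
Δq = 207.3214 − 33 = 174.3214; wedge = 190.62 − 93 = 97.62.
DWL = ½ × 174.3214 × 97.62 = 8508.63.

8508.63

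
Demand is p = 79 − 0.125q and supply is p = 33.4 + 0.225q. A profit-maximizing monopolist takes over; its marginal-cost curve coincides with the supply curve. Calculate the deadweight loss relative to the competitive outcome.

205.71

Competitive equilibrium: 79 − 0.125q = 33.4 + 0.225q → q* = 130.2857, p* = 62.7143.
Marginal revenue: MR = 79 − 0.25q. Set MR = MC: 79 − 0.25q = 33.4 + 0.225q → q_m = 96.
Price p_m = 79 − 0.125·96 = 67; MC(q_m) = 33.4 + 0.225·96 = 55.
Competitive q* = 130.2857, so Δq = 34.2857; wedge = 67 − 55 = 12.
The triangle = ½ × 34.2857 × 12 = 205.71.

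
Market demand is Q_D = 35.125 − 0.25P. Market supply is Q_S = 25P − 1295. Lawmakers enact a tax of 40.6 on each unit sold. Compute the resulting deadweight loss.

204

In inverse form: demand P = 140.5 − 4Q, supply P = 51.8 + 0.04Q.
Competitive equilibrium: 140.5 − 4Q = 51.8 + 0.04Q → Q* = 21.9554, P* = 52.6782.
With the tax, the buyer price exceeds the seller price by 40.6: (140.5 − 4Q) − (51.8 + 0.04Q) = 40.6 → Q' = 11.9059.
ΔQ = 21.9554 − 11.9059 = 10.0495; the wedge equals the tax, 40.6.
DWL = ½ × 10.0495 × 40.6 = 204.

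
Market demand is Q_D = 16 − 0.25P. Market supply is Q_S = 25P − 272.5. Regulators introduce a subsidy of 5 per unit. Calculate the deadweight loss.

In inverse form: demand P = 64 − 4Q, supply P = 10.9 + 0.04Q.
Competitive equilibrium: 64 − 4Q = 10.9 + 0.04Q → Q* = 13.1436, P* = 11.4257.
The subsidy lowers effective supply by 5: P = 5.9 + 0.04Q.
New quantity: 64 − 4Q = 5.9 + 0.04Q → Q' = 14.3812.
Overproduction ΔQ = 14.3812 − 13.1436 = 1.2376; wedge = subsidy = 5.
Deadweight loss = ½ × 1.2376 × 5 = 3.09.

3.09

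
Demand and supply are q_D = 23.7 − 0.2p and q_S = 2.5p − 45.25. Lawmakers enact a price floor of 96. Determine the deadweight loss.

536.22

In inverse form: demand p = 118.5 − 5q, supply p = 18.1 + 0.4q.
Competitive equilibrium: 118.5 − 5q = 18.1 + 0.4q → q* = 18.5926, p* = 25.537.
At the floor p = 96, quantity demanded = (118.5 − 96)/5 = 4.5.
Sellers' marginal cost at q' = 4.5: 18.1 + 0.4·4.5 = 19.9.
Δq = 18.5926 − 4.5 = 14.0926; wedge = 96 − 19.9 = 76.1.
Welfare loss = ½ × 14.0926 × 76.1 = 536.22.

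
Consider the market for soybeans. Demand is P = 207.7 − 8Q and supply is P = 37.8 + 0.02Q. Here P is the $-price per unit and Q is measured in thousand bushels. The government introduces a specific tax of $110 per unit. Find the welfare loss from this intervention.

$754.36 thousand

Competitive equilibrium: 207.7 − 8Q = 37.8 + 0.02Q → Q* = 21.1845, P* = 38.2237.
With the tax, the buyer price exceeds the seller price by 110: (207.7 − 8Q) − (37.8 + 0.02Q) = 110 → Q' = 7.4688.
ΔQ = 21.1845 − 7.4688 = 13.7157; the wedge equals the tax, 110.
Deadweight loss = ½ × 13.7157 × 110 = $754.36 thousand.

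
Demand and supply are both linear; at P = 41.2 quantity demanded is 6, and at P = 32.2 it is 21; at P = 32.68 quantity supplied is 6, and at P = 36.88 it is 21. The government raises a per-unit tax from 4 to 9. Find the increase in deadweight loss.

Demand slope = (32.2 − 41.2)/(21 − 6) = −0.6, so P = 44.8 − 0.6Q.
Supply slope = (36.88 − 32.68)/(21 − 6) = 0.28, so P = 31 + 0.28Q.
Competitive equilibrium: 44.8 − 0.6Q = 31 + 0.28Q → Q* = 15.6818, P* = 35.3909.
For a per-unit tax t: ΔQ = t/0.88, so DWL = ½·t·(t/0.88) = t²/1.76.
At t = 4: DWL = 9.091. At t = 9: DWL = 46.023.
Increase = 46.023 − 9.091 = 36.93.

36.93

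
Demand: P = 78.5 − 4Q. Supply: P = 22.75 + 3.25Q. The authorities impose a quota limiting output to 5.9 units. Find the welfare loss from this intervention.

11.61

Competitive equilibrium: 78.5 − 4Q = 22.75 + 3.25Q → Q* = 7.6897, P* = 47.7414.
At Q = 5.9: demand price = 78.5 − 4·5.9 = 54.9; supply price = 22.75 + 3.25·5.9 = 41.925.
ΔQ = 7.6897 − 5.9 = 1.7897; wedge = 54.9 − 41.925 = 12.975.
Deadweight loss = ½ × 1.7897 × 12.975 = 11.61.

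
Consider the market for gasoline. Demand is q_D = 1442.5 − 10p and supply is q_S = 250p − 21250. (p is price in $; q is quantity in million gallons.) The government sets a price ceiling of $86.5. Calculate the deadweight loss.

$1971.45 million

In inverse form: demand p = 144.25 − 0.1q, supply p = 85 + 0.004q.
Competitive equilibrium: 144.25 − 0.1q = 85 + 0.004q → q* = 569.7115, p* = 87.2788.
At the ceiling p = 86.5, quantity supplied = (86.5 − 85)/0.004 = 375.
Willingness to pay at q' = 375: 144.25 − 0.1·375 = 106.75.
Δq = 569.7115 − 375 = 194.7115; wedge = 106.75 − 86.5 = 20.25.
Deadweight loss = ½ × 194.7115 × 20.25 = $1971.45 million.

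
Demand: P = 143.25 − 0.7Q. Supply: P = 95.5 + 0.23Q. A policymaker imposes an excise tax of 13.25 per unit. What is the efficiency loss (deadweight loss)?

Competitive equilibrium: 143.25 − 0.7Q = 95.5 + 0.23Q → Q* = 51.3441, P* = 107.3091.
With the tax, the buyer price exceeds the seller price by 13.25: (143.25 − 0.7Q) − (95.5 + 0.23Q) = 13.25 → Q' = 37.0968.
ΔQ = 51.3441 − 37.0968 = 14.2473; the wedge equals the tax, 13.25.
DWL = ½ × 14.2473 × 13.25 = 94.39.

94.39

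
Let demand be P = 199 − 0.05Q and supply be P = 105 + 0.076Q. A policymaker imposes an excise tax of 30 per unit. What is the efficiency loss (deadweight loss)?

Competitive equilibrium: 199 − 0.05Q = 105 + 0.076Q → Q* = 746.0317, P* = 161.6984.
With the tax, the buyer price exceeds the seller price by 30: (199 − 0.05Q) − (105 + 0.076Q) = 30 → Q' = 507.9365.
ΔQ = 746.0317 − 507.9365 = 238.0952; the wedge equals the tax, 30.
Welfare loss = ½ × 238.0952 × 30 = 3571.43.

3571.43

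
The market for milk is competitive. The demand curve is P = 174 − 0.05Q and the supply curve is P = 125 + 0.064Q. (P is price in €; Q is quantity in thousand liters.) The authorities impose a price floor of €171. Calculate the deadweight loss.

Competitive equilibrium: 174 − 0.05Q = 125 + 0.064Q → Q* = 429.8246, P* = 152.5088.
At the floor P = 171, quantity demanded = (174 − 171)/0.05 = 60.
Sellers' marginal cost at Q' = 60: 125 + 0.064·60 = 128.84.
ΔQ = 429.8246 − 60 = 369.8246; wedge = 171 − 128.84 = 42.16.
Deadweight loss = ½ × 369.8246 × 42.16 = €7795.90 thousand.

€7795.90 thousand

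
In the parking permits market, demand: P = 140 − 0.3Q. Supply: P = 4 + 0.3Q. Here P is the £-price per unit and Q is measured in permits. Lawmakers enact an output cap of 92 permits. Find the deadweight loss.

£5440.53

Competitive equilibrium: 140 − 0.3Q = 4 + 0.3Q → Q* = 226.6667, P* = 72.
At Q = 92: demand price = 140 − 0.3·92 = 112.4; supply price = 4 + 0.3·92 = 31.6.
ΔQ = 226.6667 − 92 = 134.6667; wedge = 112.4 − 31.6 = 80.8.
Welfare loss = ½ × 134.6667 × 80.8 = £5440.53.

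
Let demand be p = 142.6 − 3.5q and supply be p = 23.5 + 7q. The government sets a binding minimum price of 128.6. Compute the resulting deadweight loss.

283.07

Competitive equilibrium: 142.6 − 3.5q = 23.5 + 7q → q* = 11.3429, p* = 102.9.
At the floor p = 128.6, quantity demanded = (142.6 − 128.6)/3.5 = 4.
Sellers' marginal cost at q' = 4: 23.5 + 7·4 = 51.5.
Δq = 11.3429 − 4 = 7.3429; wedge = 128.6 − 51.5 = 77.1.
Welfare loss = ½ × 7.3429 × 77.1 = 283.07.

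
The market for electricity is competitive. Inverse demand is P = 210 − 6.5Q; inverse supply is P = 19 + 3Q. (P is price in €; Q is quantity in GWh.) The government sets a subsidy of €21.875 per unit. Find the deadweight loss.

Competitive equilibrium: 210 − 6.5Q = 19 + 3Q → Q* = 20.10526, P* = 79.31579.
The subsidy lowers effective supply by 21.875: P = 3Q − 2.875.
New quantity: 210 − 6.5Q = 3Q − 2.875 → Q' = 22.40789.
Overproduction ΔQ = 22.40789 − 20.10526 = 2.30263; wedge = subsidy = 21.875.
DWL = ½ × 2.30263 × 21.875 = €25.19.

€25.19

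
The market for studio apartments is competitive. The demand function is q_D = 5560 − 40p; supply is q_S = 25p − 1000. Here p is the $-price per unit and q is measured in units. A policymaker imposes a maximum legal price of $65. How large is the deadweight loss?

In inverse form: demand p = 139 − 0.025q, supply p = 40 + 0.04q.
Competitive equilibrium: 139 − 0.025q = 40 + 0.04q → q* = 1523.0769, p* = 100.9231.
At the ceiling p = 65, quantity supplied = (65 − 40)/0.04 = 625.
Willingness to pay at q' = 625: 139 − 0.025·625 = 123.375.
Δq = 1523.0769 − 625 = 898.0769; wedge = 123.375 − 65 = 58.375.
DWL = ½ × 898.0769 × 58.375 = $26212.62.

$26212.62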